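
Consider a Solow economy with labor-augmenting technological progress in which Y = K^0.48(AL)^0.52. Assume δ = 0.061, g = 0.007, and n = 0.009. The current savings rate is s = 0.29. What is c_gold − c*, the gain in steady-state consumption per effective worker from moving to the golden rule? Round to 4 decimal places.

Δc ≈ 0.4012

The effective depreciation rate is n + g + δ = 0.009 + 0.007 + 0.061 = 0.077.
Current steady state (s = 0.29): k* = (0.29/0.077)^(1/0.52) ≈ 12.8090, y* = 12.8090^0.48 ≈ 3.4010, c* = (1−0.29)·3.4010 ≈ 2.4147.
Golden rule sets MPK = n+g+δ: 0.48·k^(0.48−1) = 0.077, so k_gold = (0.48/0.077)^(1/0.52) ≈ 33.7572.
y_gold = 33.7572^0.48 ≈ 5.4152, c_gold = y_gold − 0.077·k_gold ≈ 2.8159.
Gain: Δc = 2.8159 − 2.4147 ≈ 0.4012.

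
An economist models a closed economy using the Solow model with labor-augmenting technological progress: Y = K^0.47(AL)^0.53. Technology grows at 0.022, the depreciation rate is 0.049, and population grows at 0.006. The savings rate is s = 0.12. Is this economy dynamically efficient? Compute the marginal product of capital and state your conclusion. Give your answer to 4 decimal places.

dynamically efficient; MPK ≈ 0.3016

The effective depreciation rate is n + g + δ = 0.006 + 0.022 + 0.049 = 0.077.
Steady-state k*: s·k^0.47 = 0.077·k gives k* = (0.12/0.077)^(1/0.53) ≈ 2.3098.
MPK = 0.47·2.3098^(-0.53) ≈ 0.3016.
MPK > n+g+δ = 0.077, so the economy is dynamically efficient (under-saving).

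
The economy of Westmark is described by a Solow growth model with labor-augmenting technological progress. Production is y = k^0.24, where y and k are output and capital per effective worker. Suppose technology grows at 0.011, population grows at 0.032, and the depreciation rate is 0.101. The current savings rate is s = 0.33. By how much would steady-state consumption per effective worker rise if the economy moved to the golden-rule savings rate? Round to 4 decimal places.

Δc ≈ 0.0225

The effective depreciation rate is n + g + δ = 0.032 + 0.011 + 0.101 = 0.144.
Current steady state (s = 0.33): k* = (0.33/0.144)^(1/0.76) ≈ 2.9777, y* = 2.9777^0.24 ≈ 1.2994, c* = (1−0.33)·1.2994 ≈ 0.8706.
Golden rule sets MPK = n+g+δ: 0.24·k^(0.24−1) = 0.144, so k_gold = (0.24/0.144)^(1/0.76) ≈ 1.9584.
y_gold = 1.9584^0.24 ≈ 1.1751, c_gold = y_gold − 0.144·k_gold ≈ 0.8930.
Gain: Δc = 0.8930 − 0.8706 ≈ 0.0225.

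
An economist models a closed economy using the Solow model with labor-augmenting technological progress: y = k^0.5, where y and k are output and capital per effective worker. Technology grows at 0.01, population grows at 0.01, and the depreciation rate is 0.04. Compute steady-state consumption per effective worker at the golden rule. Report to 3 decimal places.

The effective depreciation rate is n + g + δ = 0.01 + 0.01 + 0.04 = 0.06.
At the golden rule the marginal product of capital equals n+g+δ: 0.5·k^(0.5−1) = 0.06. Solving, k_gold = (0.5/0.06)^(1/0.5) ≈ 69.4444.
y_gold = 69.4444^0.5 ≈ 8.3333.
c_gold = y_gold − (n+g+δ)·k_gold = 8.3333 − 0.06·69.4444 ≈ 4.1667.

c_gold ≈ 4.167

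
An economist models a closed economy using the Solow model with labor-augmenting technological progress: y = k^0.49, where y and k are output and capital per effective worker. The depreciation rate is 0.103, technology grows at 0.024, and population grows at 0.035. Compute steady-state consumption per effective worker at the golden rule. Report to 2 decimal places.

Capital per effective worker breaks even when investment replaces (n + g + δ)·k; here n + g + δ = 0.162.
Setting f'(k) = n+g+δ gives 0.49·k^(0.49−1) = 0.162, hence k_gold = (0.49/0.162)^(1/0.51) ≈ 8.7602.
y_gold = 8.7602^0.49 ≈ 2.8962.
c_gold = y_gold − (n+g+δ)·k_gold = 2.8962 − 0.162·8.7602 ≈ 1.4771.

c_gold ≈ 1.48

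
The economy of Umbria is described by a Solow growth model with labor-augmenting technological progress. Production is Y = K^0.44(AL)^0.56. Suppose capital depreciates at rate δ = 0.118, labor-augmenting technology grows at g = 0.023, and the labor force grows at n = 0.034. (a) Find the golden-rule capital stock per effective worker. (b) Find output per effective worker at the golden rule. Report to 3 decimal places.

n + g + δ = 0.034 + 0.023 + 0.118 = 0.175.
Setting f'(k) = n+g+δ gives 0.44·k^(0.44−1) = 0.175, hence k_gold = (0.44/0.175)^(1/0.56) ≈ 5.1883.
y_gold = 5.1883^0.44 ≈ 2.0635.

(a) k_gold ≈ 5.188; (b) y_gold ≈ 2.064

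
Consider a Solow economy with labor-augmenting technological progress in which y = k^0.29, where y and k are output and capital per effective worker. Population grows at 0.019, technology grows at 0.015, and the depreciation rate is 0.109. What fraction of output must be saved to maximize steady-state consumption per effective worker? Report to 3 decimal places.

n + g + δ = 0.019 + 0.015 + 0.109 = 0.143.
At the golden rule MPK = n+g+δ, and in any Cobb-Douglas steady state s = (n+g+δ)·k/y = MPK·k/y = capital's share 0.29.

s_gold = 0.290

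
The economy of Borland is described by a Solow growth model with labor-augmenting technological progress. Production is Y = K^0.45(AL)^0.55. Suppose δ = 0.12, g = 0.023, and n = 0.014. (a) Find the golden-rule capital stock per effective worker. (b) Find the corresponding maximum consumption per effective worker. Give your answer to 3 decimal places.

Break-even investment rate: n + g + δ = 0.014 + 0.023 + 0.12 = 0.157.
Setting f'(k) = n+g+δ gives 0.45·k^(0.45−1) = 0.157, hence k_gold = (0.45/0.157)^(1/0.55) ≈ 6.7839.
y_gold = 6.7839^0.45 ≈ 2.3668; c_gold = y_gold − 0.157·k_gold ≈ 1.3018.

(a) k_gold ≈ 6.784; (b) c_gold ≈ 1.302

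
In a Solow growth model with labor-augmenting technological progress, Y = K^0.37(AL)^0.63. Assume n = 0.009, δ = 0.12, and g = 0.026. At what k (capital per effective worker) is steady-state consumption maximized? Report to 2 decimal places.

The effective depreciation rate is n + g + δ = 0.009 + 0.026 + 0.12 = 0.155.
Setting f'(k) = n+g+δ gives 0.37·k^(0.37−1) = 0.155, hence k_gold = (0.37/0.155)^(1/0.63) ≈ 3.9792.

k_gold ≈ 3.98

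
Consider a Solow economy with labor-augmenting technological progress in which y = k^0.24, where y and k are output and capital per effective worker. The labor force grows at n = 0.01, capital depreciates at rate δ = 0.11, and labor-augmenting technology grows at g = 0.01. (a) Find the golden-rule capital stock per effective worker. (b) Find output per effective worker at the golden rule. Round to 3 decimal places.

(a) k_gold ≈ 2.241; (b) y_gold ≈ 1.214

n + g + δ = 0.01 + 0.01 + 0.11 = 0.13.
Golden rule sets MPK = n+g+δ: 0.24·k^(0.24−1) = 0.13, so k_gold = (0.24/0.13)^(1/0.76) ≈ 2.2405.
y_gold = 2.2405^0.24 ≈ 1.2136.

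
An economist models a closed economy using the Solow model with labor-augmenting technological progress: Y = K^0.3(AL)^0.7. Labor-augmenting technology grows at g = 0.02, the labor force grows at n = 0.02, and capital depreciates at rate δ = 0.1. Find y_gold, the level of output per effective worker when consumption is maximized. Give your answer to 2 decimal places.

Break-even investment rate: n + g + δ = 0.02 + 0.02 + 0.1 = 0.14.
Maximizing c = f(k) − (n+g+δ)·k gives f'(k) = n+g+δ, i.e. 0.3·k^(0.3−1) = 0.14, so k_gold = (0.3/0.14)^(1/0.7) ≈ 2.9706.
Output: y_gold = k_gold^0.3 = 2.9706^0.3 ≈ 1.3863.

y_gold ≈ 1.39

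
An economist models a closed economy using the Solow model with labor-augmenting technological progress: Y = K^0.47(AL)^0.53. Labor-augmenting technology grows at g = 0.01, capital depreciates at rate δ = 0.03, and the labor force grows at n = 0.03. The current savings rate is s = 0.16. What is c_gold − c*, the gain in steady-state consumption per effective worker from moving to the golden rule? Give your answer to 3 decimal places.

Δc ≈ 1.120

n + g + δ = 0.03 + 0.01 + 0.03 = 0.07.
Current steady state (s = 0.16): k* = (0.16/0.07)^(1/0.53) ≈ 4.7577, y* = 4.7577^0.47 ≈ 2.0815, c* = (1−0.16)·2.0815 ≈ 1.7485.
Maximizing c = f(k) − (n+g+δ)·k gives f'(k) = n+g+δ, i.e. 0.47·k^(0.47−1) = 0.07, so k_gold = (0.47/0.07)^(1/0.53) ≈ 36.3393.
y_gold = 36.3393^0.47 ≈ 5.4122, c_gold = y_gold − 0.07·k_gold ≈ 2.8685.
Gain: Δc = 2.8685 − 1.7485 ≈ 1.1200.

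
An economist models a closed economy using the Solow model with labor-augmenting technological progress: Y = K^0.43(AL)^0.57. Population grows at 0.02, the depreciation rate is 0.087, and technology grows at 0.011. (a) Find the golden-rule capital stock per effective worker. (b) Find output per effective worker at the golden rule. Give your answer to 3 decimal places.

The effective depreciation rate is n + g + δ = 0.02 + 0.011 + 0.087 = 0.118.
Maximizing c = f(k) − (n+g+δ)·k gives f'(k) = n+g+δ, i.e. 0.43·k^(0.43−1) = 0.118, so k_gold = (0.43/0.118)^(1/0.57) ≈ 9.6658.
y_gold = 9.6658^0.43 ≈ 2.6525.

(a) k_gold ≈ 9.666; (b) y_gold ≈ 2.652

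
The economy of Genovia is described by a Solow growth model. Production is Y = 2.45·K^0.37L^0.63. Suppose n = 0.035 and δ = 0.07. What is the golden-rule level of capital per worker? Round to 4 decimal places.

n + δ = 0.035 + 0.07 = 0.105.
At the golden rule the marginal product of capital equals n+δ: 0.37·2.45·k^(0.37−1) = 0.105. Solving, k_gold = (0.37·2.45/0.105)^(1/0.63) ≈ 30.6195.

k_gold ≈ 30.6195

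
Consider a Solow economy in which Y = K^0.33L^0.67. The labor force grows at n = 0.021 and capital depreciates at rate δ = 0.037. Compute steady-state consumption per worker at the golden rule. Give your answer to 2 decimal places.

c_gold ≈ 1.58

n + δ = 0.021 + 0.037 = 0.058.
Setting f'(k) = n+δ gives 0.33·k^(0.33−1) = 0.058, hence k_gold = (0.33/0.058)^(1/0.67) ≈ 13.3966.
y_gold = 13.3966^0.33 ≈ 2.3546.
c_gold = y_gold − (n+δ)·k_gold = 2.3546 − 0.058·13.3966 ≈ 1.5775.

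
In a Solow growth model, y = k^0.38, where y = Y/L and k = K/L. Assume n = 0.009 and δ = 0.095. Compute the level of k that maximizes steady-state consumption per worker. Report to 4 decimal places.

k_gold ≈ 8.0847

Break-even investment rate: n + δ = 0.009 + 0.095 = 0.104.
At the golden rule the marginal product of capital equals n+δ: 0.38·k^(0.38−1) = 0.104. Solving, k_gold = (0.38/0.104)^(1/0.62) ≈ 8.0847.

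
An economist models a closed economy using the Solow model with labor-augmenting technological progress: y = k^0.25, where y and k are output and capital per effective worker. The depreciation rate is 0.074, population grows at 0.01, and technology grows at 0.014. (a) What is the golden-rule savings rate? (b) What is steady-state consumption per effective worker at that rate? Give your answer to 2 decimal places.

The effective depreciation rate is n + g + δ = 0.01 + 0.014 + 0.074 = 0.098.
For Cobb-Douglas, s_gold equals capital's share: s_gold = 0.25.
Maximizing c = f(k) − (n+g+δ)·k gives f'(k) = n+g+δ, i.e. 0.25·k^(0.25−1) = 0.098, so k_gold = (0.25/0.098)^(1/0.75) ≈ 3.4857.
y_gold = 3.4857^0.25 ≈ 1.3664; c_gold = (1−0.25)·y_gold ≈ 1.0248.

(a) s_gold = 0.25; (b) c_gold ≈ 1.02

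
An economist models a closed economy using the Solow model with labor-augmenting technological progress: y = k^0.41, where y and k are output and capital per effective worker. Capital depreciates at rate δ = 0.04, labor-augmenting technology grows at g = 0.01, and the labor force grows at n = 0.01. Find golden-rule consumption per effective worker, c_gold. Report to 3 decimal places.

Break-even investment rate: n + g + δ = 0.01 + 0.01 + 0.04 = 0.06.
At the golden rule the marginal product of capital equals n+g+δ: 0.41·k^(0.41−1) = 0.06. Solving, k_gold = (0.41/0.06)^(1/0.59) ≈ 25.9795.
y_gold = 25.9795^0.41 ≈ 3.8019.
c_gold = y_gold − (n+g+δ)·k_gold = 3.8019 − 0.06·25.9795 ≈ 2.2431.

c_gold ≈ 2.243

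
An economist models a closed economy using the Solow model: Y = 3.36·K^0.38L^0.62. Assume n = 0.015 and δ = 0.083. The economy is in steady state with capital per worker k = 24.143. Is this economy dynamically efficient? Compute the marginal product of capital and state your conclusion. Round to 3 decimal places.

n + δ = 0.015 + 0.083 = 0.098.
MPK = 0.38·3.36·k^(0.38−1) = 0.38·3.36·24.143^(-0.62) ≈ 0.1773.
MPK > 0.098, so the economy is dynamically efficient (under-saving).

dynamically efficient; MPK ≈ 0.177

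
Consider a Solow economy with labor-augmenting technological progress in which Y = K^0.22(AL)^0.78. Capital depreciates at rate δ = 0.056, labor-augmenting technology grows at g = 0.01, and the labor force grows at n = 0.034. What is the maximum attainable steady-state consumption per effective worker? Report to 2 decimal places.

Capital per effective worker breaks even when investment replaces (n + g + δ)·k; here n + g + δ = 0.1.
Setting f'(k) = n+g+δ gives 0.22·k^(0.22−1) = 0.1, hence k_gold = (0.22/0.1)^(1/0.78) ≈ 2.7479.
y_gold = 2.7479^0.22 ≈ 1.2491.
c_gold = y_gold − (n+g+δ)·k_gold = 1.2491 − 0.1·2.7479 ≈ 0.9743.

c_gold ≈ 0.97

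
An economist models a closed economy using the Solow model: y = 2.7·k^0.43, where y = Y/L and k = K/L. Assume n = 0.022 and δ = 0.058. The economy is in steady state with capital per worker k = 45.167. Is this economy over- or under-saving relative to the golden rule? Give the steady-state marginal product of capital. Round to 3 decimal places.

under-saving; MPK ≈ 0.132

Break-even investment rate: n + δ = 0.022 + 0.058 = 0.08.
MPK = 0.43·2.7·k^(0.43−1) = 0.43·2.7·45.167^(-0.57) ≈ 0.1323.
MPK > 0.08, so the economy is dynamically efficient (under-saving).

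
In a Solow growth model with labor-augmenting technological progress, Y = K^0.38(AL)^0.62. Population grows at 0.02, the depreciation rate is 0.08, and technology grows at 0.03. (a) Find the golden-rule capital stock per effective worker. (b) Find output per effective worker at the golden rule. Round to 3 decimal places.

(a) k_gold ≈ 5.641; (b) y_gold ≈ 1.930

n + g + δ = 0.02 + 0.03 + 0.08 = 0.13.
Golden rule sets MPK = n+g+δ: 0.38·k^(0.38−1) = 0.13, so k_gold = (0.38/0.13)^(1/0.62) ≈ 5.6410.
y_gold = 5.6410^0.38 ≈ 1.9298.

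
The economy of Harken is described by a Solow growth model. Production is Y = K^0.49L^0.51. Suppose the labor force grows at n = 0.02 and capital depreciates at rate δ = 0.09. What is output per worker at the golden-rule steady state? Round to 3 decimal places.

Capital per worker breaks even when investment replaces (n + δ)·k; here n + δ = 0.11.
At the golden rule the marginal product of capital equals n+δ: 0.49·k^(0.49−1) = 0.11. Solving, k_gold = (0.49/0.11)^(1/0.51) ≈ 18.7139.
Output: y_gold = k_gold^0.49 = 18.7139^0.49 ≈ 4.2011.

y_gold ≈ 4.201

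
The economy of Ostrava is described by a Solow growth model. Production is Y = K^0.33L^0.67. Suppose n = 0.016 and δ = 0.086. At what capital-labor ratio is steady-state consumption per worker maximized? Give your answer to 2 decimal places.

Break-even investment rate: n + δ = 0.016 + 0.086 = 0.102.
Golden rule sets MPK = n+δ: 0.33·k^(0.33−1) = 0.102, so k_gold = (0.33/0.102)^(1/0.67) ≈ 5.7685.

k_gold ≈ 5.77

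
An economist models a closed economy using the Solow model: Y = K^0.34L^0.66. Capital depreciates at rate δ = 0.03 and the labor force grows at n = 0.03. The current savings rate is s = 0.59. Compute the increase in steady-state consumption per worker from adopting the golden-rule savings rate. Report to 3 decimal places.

Δc ≈ 0.282

n + δ = 0.03 + 0.03 = 0.06.
Current steady state (s = 0.59): k* = (0.59/0.06)^(1/0.66) ≈ 31.9221, y* = 31.9221^0.34 ≈ 3.2463, c* = (1−0.59)·3.2463 ≈ 1.3310.
At the golden rule the marginal product of capital equals n+δ: 0.34·k^(0.34−1) = 0.06. Solving, k_gold = (0.34/0.06)^(1/0.66) ≈ 13.8486.
y_gold = 13.8486^0.34 ≈ 2.4439, c_gold = y_gold − 0.06·k_gold ≈ 1.6130.
Gain: Δc = 1.6130 − 1.3310 ≈ 0.2820.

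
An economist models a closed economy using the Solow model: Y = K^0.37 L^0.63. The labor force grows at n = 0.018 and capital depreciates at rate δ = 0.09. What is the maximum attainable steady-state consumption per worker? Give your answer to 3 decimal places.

The effective depreciation rate is n + δ = 0.018 + 0.09 = 0.108.
Setting f'(k) = n+δ gives 0.37·k^(0.37−1) = 0.108, hence k_gold = (0.37/0.108)^(1/0.63) ≈ 7.0608.
y_gold = 7.0608^0.37 ≈ 2.0610.
c_gold = y_gold − (n+δ)·k_gold = 2.0610 − 0.108·7.0608 ≈ 1.2984.

c_gold ≈ 1.298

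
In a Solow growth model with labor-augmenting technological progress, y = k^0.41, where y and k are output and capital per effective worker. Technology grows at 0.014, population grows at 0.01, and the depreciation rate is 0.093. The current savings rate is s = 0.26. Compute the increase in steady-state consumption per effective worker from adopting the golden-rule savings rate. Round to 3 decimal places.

Δc ≈ 0.121

n + g + δ = 0.01 + 0.014 + 0.093 = 0.117.
Current steady state (s = 0.26): k* = (0.26/0.117)^(1/0.59) ≈ 3.8706, y* = 3.8706^0.41 ≈ 1.7418, c* = (1−0.26)·1.7418 ≈ 1.2889.
Maximizing c = f(k) − (n+g+δ)·k gives f'(k) = n+g+δ, i.e. 0.41·k^(0.41−1) = 0.117, so k_gold = (0.41/0.117)^(1/0.59) ≈ 8.3762.
y_gold = 8.3762^0.41 ≈ 2.3903, c_gold = y_gold − 0.117·k_gold ≈ 1.4103.
Gain: Δc = 1.4103 − 1.2889 ≈ 0.1214.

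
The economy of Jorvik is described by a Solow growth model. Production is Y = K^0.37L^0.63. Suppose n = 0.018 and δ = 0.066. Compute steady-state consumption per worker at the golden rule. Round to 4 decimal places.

Capital per worker breaks even when investment replaces (n + δ)·k; here n + δ = 0.084.
Maximizing c = f(k) − (n+δ)·k gives f'(k) = n+δ, i.e. 0.37·k^(0.37−1) = 0.084, so k_gold = (0.37/0.084)^(1/0.63) ≈ 10.5220.
y_gold = 10.5220^0.37 ≈ 2.3888.
c_gold = y_gold − (n+δ)·k_gold = 2.3888 − 0.084·10.5220 ≈ 1.5049.

c_gold ≈ 1.5049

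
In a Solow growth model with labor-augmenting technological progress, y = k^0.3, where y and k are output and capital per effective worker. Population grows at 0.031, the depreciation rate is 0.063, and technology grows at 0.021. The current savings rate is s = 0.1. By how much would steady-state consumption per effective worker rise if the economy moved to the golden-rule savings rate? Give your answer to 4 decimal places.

Break-even investment rate: n + g + δ = 0.031 + 0.021 + 0.063 = 0.115.
Current steady state (s = 0.1): k* = (0.1/0.115)^(1/0.7) ≈ 0.8190, y* = 0.8190^0.3 ≈ 0.9419, c* = (1−0.1)·0.9419 ≈ 0.8477.
At the golden rule the marginal product of capital equals n+g+δ: 0.3·k^(0.3−1) = 0.115. Solving, k_gold = (0.3/0.115)^(1/0.7) ≈ 3.9345.
y_gold = 3.9345^0.3 ≈ 1.5082, c_gold = y_gold − 0.115·k_gold ≈ 1.0558.
Gain: Δc = 1.0558 − 0.8477 ≈ 0.2081.

Δc ≈ 0.2081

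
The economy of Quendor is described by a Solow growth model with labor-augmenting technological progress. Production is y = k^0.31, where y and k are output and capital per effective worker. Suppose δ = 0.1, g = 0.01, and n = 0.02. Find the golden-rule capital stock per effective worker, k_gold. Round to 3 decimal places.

k_gold ≈ 3.524

Break-even investment rate: n + g + δ = 0.02 + 0.01 + 0.1 = 0.13.
At the golden rule the marginal product of capital equals n+g+δ: 0.31·k^(0.31−1) = 0.13. Solving, k_gold = (0.31/0.13)^(1/0.69) ≈ 3.5236.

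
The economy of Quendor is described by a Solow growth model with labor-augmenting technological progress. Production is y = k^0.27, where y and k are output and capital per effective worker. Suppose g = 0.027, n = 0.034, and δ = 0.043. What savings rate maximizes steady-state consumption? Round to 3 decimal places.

The effective depreciation rate is n + g + δ = 0.034 + 0.027 + 0.043 = 0.104.
At the golden rule MPK = n+g+δ, and in any Cobb-Douglas steady state s = (n+g+δ)·k/y = MPK·k/y = capital's share 0.27.

s_gold = 0.270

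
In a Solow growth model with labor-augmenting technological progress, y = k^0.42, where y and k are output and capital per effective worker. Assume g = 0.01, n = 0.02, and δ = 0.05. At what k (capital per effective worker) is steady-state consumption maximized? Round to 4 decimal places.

k_gold ≈ 17.4443

The effective depreciation rate is n + g + δ = 0.02 + 0.01 + 0.05 = 0.08.
Golden rule sets MPK = n+g+δ: 0.42·k^(0.42−1) = 0.08, so k_gold = (0.42/0.08)^(1/0.58) ≈ 17.4443.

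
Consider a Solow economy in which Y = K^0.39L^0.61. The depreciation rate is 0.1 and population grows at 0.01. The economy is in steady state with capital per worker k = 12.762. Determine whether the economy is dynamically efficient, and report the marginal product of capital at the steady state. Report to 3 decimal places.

The effective depreciation rate is n + δ = 0.01 + 0.1 = 0.11.
MPK = 0.39·k^(0.39−1) = 0.39·12.762^(-0.61) ≈ 0.0825.
MPK < 0.11, so the economy is dynamically inefficient (over-saving).

dynamically inefficient; MPK ≈ 0.083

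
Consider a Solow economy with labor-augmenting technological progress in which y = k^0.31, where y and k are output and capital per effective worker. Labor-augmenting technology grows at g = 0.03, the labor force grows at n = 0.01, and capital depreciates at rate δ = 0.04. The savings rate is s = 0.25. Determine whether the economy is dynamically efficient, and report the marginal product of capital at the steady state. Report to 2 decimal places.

n + g + δ = 0.01 + 0.03 + 0.04 = 0.08.
Steady-state k*: s·k^0.31 = 0.08·k gives k* = (0.25/0.08)^(1/0.69) ≈ 5.2140.
MPK = 0.31·5.2140^(-0.69) ≈ 0.0992.
MPK > n+g+δ = 0.08, so the economy is dynamically efficient (under-saving).

dynamically efficient; MPK ≈ 0.10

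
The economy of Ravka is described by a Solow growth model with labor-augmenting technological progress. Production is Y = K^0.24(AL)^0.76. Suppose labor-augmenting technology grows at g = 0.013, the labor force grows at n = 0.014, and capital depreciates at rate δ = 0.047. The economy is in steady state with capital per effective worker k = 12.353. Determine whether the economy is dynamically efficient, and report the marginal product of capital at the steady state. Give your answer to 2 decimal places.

The effective depreciation rate is n + g + δ = 0.014 + 0.013 + 0.047 = 0.074.
MPK = 0.24·k^(0.24−1) = 0.24·12.353^(-0.76) ≈ 0.0355.
MPK < 0.074, so the economy is dynamically inefficient (over-saving).

dynamically inefficient; MPK ≈ 0.04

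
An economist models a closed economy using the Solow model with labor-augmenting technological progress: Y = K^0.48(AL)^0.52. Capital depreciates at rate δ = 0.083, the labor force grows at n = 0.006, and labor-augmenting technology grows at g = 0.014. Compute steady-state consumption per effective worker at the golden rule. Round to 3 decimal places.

c_gold ≈ 2.153

Capital per effective worker breaks even when investment replaces (n + g + δ)·k; here n + g + δ = 0.103.
Golden rule sets MPK = n+g+δ: 0.48·k^(0.48−1) = 0.103, so k_gold = (0.48/0.103)^(1/0.52) ≈ 19.2927.
y_gold = 19.2927^0.48 ≈ 4.1399.
c_gold = y_gold − (n+g+δ)·k_gold = 4.1399 − 0.103·19.2927 ≈ 2.1527.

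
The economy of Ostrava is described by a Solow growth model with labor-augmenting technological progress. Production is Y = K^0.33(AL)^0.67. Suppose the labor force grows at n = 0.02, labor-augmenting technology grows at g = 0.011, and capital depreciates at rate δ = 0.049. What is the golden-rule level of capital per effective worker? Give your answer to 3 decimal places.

k_gold ≈ 8.290

n + g + δ = 0.02 + 0.011 + 0.049 = 0.08.
Golden rule sets MPK = n+g+δ: 0.33·k^(0.33−1) = 0.08, so k_gold = (0.33/0.08)^(1/0.67) ≈ 8.2898.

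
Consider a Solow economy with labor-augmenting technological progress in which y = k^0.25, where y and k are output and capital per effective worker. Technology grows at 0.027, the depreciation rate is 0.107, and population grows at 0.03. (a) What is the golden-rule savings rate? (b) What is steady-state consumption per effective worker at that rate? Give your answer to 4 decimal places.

Capital per effective worker breaks even when investment replaces (n + g + δ)·k; here n + g + δ = 0.164.
For Cobb-Douglas, s_gold equals capital's share: s_gold = 0.25.
Maximizing c = f(k) − (n+g+δ)·k gives f'(k) = n+g+δ, i.e. 0.25·k^(0.25−1) = 0.164, so k_gold = (0.25/0.164)^(1/0.75) ≈ 1.7544.
y_gold = 1.7544^0.25 ≈ 1.1509; c_gold = (1−0.25)·y_gold ≈ 0.8632.

(a) s_gold = 0.2500; (b) c_gold ≈ 0.8632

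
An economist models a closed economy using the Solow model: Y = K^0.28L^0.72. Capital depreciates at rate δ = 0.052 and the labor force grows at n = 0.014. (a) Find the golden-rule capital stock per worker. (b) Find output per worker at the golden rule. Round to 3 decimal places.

Break-even investment rate: n + δ = 0.014 + 0.052 = 0.066.
Maximizing c = f(k) − (n+δ)·k gives f'(k) = n+δ, i.e. 0.28·k^(0.28−1) = 0.066, so k_gold = (0.28/0.066)^(1/0.72) ≈ 7.4419.
y_gold = 7.4419^0.28 ≈ 1.7542.

(a) k_gold ≈ 7.442; (b) y_gold ≈ 1.754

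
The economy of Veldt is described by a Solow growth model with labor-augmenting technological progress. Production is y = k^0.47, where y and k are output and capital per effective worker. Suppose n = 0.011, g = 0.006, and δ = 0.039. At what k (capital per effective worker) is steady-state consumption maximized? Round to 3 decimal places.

Break-even investment rate: n + g + δ = 0.011 + 0.006 + 0.039 = 0.056.
Maximizing c = f(k) − (n+g+δ)·k gives f'(k) = n+g+δ, i.e. 0.47·k^(0.47−1) = 0.056, so k_gold = (0.47/0.056)^(1/0.53) ≈ 55.3638.

k_gold ≈ 55.364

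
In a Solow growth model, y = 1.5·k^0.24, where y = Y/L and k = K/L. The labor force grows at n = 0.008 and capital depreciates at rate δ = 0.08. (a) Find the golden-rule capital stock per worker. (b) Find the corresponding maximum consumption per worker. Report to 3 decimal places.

(a) k_gold ≈ 6.383; (b) c_gold ≈ 1.779

The effective depreciation rate is n + δ = 0.008 + 0.08 = 0.088.
Setting f'(k) = n+δ gives 0.24·1.5·k^(0.24−1) = 0.088, hence k_gold = (0.24·1.5/0.088)^(1/0.76) ≈ 6.3830.
y_gold = 1.5·6.3830^0.24 ≈ 2.3404; c_gold = y_gold − 0.088·k_gold ≈ 1.7787.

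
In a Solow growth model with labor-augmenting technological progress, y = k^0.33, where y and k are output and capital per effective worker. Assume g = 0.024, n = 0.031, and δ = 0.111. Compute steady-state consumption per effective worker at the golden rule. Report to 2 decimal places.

c_gold ≈ 0.94

n + g + δ = 0.031 + 0.024 + 0.111 = 0.166.
At the golden rule the marginal product of capital equals n+g+δ: 0.33·k^(0.33−1) = 0.166. Solving, k_gold = (0.33/0.166)^(1/0.67) ≈ 2.7886.
y_gold = 2.7886^0.33 ≈ 1.4027.
c_gold = y_gold − (n+g+δ)·k_gold = 1.4027 − 0.166·2.7886 ≈ 0.9398.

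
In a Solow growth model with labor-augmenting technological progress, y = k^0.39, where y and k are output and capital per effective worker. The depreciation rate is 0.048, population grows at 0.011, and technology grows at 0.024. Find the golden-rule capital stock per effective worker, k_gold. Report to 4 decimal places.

k_gold ≈ 12.6362

Capital per effective worker breaks even when investment replaces (n + g + δ)·k; here n + g + δ = 0.083.
At the golden rule the marginal product of capital equals n+g+δ: 0.39·k^(0.39−1) = 0.083. Solving, k_gold = (0.39/0.083)^(1/0.61) ≈ 12.6362.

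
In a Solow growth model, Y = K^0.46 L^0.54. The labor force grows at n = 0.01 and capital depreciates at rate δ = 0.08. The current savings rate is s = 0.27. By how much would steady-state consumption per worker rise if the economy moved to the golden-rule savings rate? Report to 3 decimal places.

Δc ≈ 0.306

Capital per worker breaks even when investment replaces (n + δ)·k; here n + δ = 0.09.
Current steady state (s = 0.27): k* = (0.27/0.09)^(1/0.54) ≈ 7.6482, y* = 7.6482^0.46 ≈ 2.5494, c* = (1−0.27)·2.5494 ≈ 1.8611.
At the golden rule the marginal product of capital equals n+δ: 0.46·k^(0.46−1) = 0.09. Solving, k_gold = (0.46/0.09)^(1/0.54) ≈ 20.5147.
y_gold = 20.5147^0.46 ≈ 4.0137, c_gold = y_gold − 0.09·k_gold ≈ 2.1674.
Gain: Δc = 2.1674 − 1.8611 ≈ 0.3064.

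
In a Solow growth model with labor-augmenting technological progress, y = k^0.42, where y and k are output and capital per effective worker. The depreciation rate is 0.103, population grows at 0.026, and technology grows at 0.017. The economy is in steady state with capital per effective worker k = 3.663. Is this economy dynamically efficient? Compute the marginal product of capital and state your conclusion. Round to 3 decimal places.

dynamically efficient; MPK ≈ 0.198

The effective depreciation rate is n + g + δ = 0.026 + 0.017 + 0.103 = 0.146.
MPK = 0.42·k^(0.42−1) = 0.42·3.663^(-0.58) ≈ 0.1978.
MPK > 0.146, so the economy is dynamically efficient (under-saving).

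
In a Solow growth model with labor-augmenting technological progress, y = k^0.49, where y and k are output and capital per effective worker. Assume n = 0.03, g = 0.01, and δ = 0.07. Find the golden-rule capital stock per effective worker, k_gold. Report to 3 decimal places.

k_gold ≈ 18.714

n + g + δ = 0.03 + 0.01 + 0.07 = 0.11.
Maximizing c = f(k) − (n+g+δ)·k gives f'(k) = n+g+δ, i.e. 0.49·k^(0.49−1) = 0.11, so k_gold = (0.49/0.11)^(1/0.51) ≈ 18.7139.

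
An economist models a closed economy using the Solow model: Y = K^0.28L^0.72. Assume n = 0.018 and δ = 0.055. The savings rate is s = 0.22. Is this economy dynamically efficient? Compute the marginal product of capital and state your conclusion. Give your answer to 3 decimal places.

n + δ = 0.018 + 0.055 = 0.073.
Steady-state k*: s·k^0.28 = 0.073·k gives k* = (0.22/0.073)^(1/0.72) ≈ 4.6282.
MPK = 0.28·4.6282^(-0.72) ≈ 0.0929.
MPK > n+δ = 0.073, so the economy is dynamically efficient (under-saving).

dynamically efficient; MPK ≈ 0.093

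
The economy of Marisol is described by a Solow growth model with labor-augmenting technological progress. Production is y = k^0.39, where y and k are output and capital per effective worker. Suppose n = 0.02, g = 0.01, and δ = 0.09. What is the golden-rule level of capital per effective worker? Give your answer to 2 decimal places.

k_gold ≈ 6.90

Break-even investment rate: n + g + δ = 0.02 + 0.01 + 0.09 = 0.12.
At the golden rule the marginal product of capital equals n+g+δ: 0.39·k^(0.39−1) = 0.12. Solving, k_gold = (0.39/0.12)^(1/0.61) ≈ 6.9048.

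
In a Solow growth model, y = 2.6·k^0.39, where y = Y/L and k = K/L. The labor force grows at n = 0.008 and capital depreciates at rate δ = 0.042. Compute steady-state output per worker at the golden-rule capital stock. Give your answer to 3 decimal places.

n + δ = 0.008 + 0.042 = 0.05.
Setting f'(k) = n+δ gives 0.39·2.6·k^(0.39−1) = 0.05, hence k_gold = (0.39·2.6/0.05)^(1/0.61) ≈ 138.9103.
Output: y_gold = 2.6·k_gold^0.39 = 2.6·138.9103^0.39 ≈ 17.8090.

y_gold ≈ 17.809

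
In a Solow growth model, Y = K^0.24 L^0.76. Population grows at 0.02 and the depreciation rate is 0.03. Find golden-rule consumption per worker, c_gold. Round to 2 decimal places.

c_gold ≈ 1.25

n + δ = 0.02 + 0.03 = 0.05.
Golden rule sets MPK = n+δ: 0.24·k^(0.24−1) = 0.05, so k_gold = (0.24/0.05)^(1/0.76) ≈ 7.8772.
y_gold = 7.8772^0.24 ≈ 1.6411.
c_gold = y_gold − (n+δ)·k_gold = 1.6411 − 0.05·7.8772 ≈ 1.2472.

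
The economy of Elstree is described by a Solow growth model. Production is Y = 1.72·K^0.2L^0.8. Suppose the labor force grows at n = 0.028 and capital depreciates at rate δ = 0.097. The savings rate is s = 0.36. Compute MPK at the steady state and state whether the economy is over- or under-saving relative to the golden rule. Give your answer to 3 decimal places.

Break-even investment rate: n + δ = 0.028 + 0.097 = 0.125.
Steady-state k*: s·A·k^0.2 = 0.125·k gives k* = (0.36·1.72/0.125)^(1/0.8) ≈ 7.3901.
MPK = 0.2·1.72·7.3901^(-0.8) ≈ 0.0694.
MPK < n+δ = 0.125, so the economy is dynamically inefficient (over-saving).

over-saving; MPK ≈ 0.069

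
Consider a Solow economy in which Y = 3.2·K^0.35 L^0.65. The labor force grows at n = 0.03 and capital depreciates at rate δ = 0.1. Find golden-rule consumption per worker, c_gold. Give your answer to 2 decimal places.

Break-even investment rate: n + δ = 0.03 + 0.1 = 0.13.
Golden rule sets MPK = n+δ: 0.35·3.2·k^(0.35−1) = 0.13, so k_gold = (0.35·3.2/0.13)^(1/0.65) ≈ 27.4716.
y_gold = 3.2·27.4716^0.35 ≈ 10.2037.
c_gold = y_gold − (n+δ)·k_gold = 10.2037 − 0.13·27.4716 ≈ 6.6324.

c_gold ≈ 6.63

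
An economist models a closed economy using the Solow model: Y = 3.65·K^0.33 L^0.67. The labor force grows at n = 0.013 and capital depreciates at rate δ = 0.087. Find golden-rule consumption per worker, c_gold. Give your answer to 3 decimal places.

c_gold ≈ 8.331

The effective depreciation rate is n + δ = 0.013 + 0.087 = 0.1.
Golden rule sets MPK = n+δ: 0.33·3.65·k^(0.33−1) = 0.1, so k_gold = (0.33·3.65/0.1)^(1/0.67) ≈ 41.0341.
y_gold = 3.65·41.0341^0.33 ≈ 12.4346.
c_gold = y_gold − (n+δ)·k_gold = 12.4346 − 0.1·41.0341 ≈ 8.3312.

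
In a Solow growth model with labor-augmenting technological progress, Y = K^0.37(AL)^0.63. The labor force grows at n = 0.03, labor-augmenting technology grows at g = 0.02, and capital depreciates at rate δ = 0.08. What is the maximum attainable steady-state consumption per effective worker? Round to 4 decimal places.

Break-even investment rate: n + g + δ = 0.03 + 0.02 + 0.08 = 0.13.
Setting f'(k) = n+g+δ gives 0.37·k^(0.37−1) = 0.13, hence k_gold = (0.37/0.13)^(1/0.63) ≈ 5.2607.
y_gold = 5.2607^0.37 ≈ 1.8484.
c_gold = y_gold − (n+g+δ)·k_gold = 1.8484 − 0.13·5.2607 ≈ 1.1645.

c_gold ≈ 1.1645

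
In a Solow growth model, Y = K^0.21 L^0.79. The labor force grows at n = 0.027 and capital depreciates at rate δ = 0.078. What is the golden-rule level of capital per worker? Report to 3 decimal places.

The effective depreciation rate is n + δ = 0.027 + 0.078 = 0.105.
Setting f'(k) = n+δ gives 0.21·k^(0.21−1) = 0.105, hence k_gold = (0.21/0.105)^(1/0.79) ≈ 2.4046.

k_gold ≈ 2.405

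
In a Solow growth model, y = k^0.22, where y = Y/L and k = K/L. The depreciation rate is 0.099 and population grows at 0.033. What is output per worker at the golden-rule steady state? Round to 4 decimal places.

n + δ = 0.033 + 0.099 = 0.132.
At the golden rule the marginal product of capital equals n+δ: 0.22·k^(0.22−1) = 0.132. Solving, k_gold = (0.22/0.132)^(1/0.78) ≈ 1.9250.
Output: y_gold = k_gold^0.22 = 1.9250^0.22 ≈ 1.1550.

y_gold ≈ 1.1550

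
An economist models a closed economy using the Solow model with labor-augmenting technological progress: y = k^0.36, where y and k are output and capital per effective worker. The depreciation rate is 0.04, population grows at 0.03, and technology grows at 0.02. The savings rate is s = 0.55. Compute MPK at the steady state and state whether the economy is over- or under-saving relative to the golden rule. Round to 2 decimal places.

over-saving; MPK ≈ 0.06

The effective depreciation rate is n + g + δ = 0.03 + 0.02 + 0.04 = 0.09.
Steady-state k*: s·k^0.36 = 0.09·k gives k* = (0.55/0.09)^(1/0.64) ≈ 16.9166.
MPK = 0.36·16.9166^(-0.64) ≈ 0.0589.
MPK < n+g+δ = 0.09, so the economy is dynamically inefficient (over-saving).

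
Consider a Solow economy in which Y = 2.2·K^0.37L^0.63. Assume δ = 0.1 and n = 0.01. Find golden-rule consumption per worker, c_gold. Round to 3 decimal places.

The effective depreciation rate is n + δ = 0.01 + 0.1 = 0.11.
Maximizing c = f(k) − (n+δ)·k gives f'(k) = n+δ, i.e. 0.37·2.2·k^(0.37−1) = 0.11, so k_gold = (0.37·2.2/0.11)^(1/0.63) ≈ 23.9736.
y_gold = 2.2·23.9736^0.37 ≈ 7.1273.
c_gold = y_gold − (n+δ)·k_gold = 7.1273 − 0.11·23.9736 ≈ 4.4902.

c_gold ≈ 4.490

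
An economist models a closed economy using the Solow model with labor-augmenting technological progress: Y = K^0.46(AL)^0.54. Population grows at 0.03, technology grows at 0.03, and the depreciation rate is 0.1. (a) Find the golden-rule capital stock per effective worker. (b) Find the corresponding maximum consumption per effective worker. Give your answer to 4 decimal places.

Capital per effective worker breaks even when investment replaces (n + g + δ)·k; here n + g + δ = 0.16.
Golden rule sets MPK = n+g+δ: 0.46·k^(0.46−1) = 0.16, so k_gold = (0.46/0.16)^(1/0.54) ≈ 7.0685.
y_gold = 7.0685^0.46 ≈ 2.4586; c_gold = y_gold − 0.16·k_gold ≈ 1.3277.

(a) k_gold ≈ 7.0685; (b) c_gold ≈ 1.3277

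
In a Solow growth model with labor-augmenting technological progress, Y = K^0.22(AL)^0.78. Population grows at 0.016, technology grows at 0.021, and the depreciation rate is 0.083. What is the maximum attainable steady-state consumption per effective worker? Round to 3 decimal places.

n + g + δ = 0.016 + 0.021 + 0.083 = 0.12.
Setting f'(k) = n+g+δ gives 0.22·k^(0.22−1) = 0.12, hence k_gold = (0.22/0.12)^(1/0.78) ≈ 2.1751.
y_gold = 2.1751^0.22 ≈ 1.1864.
c_gold = y_gold − (n+g+δ)·k_gold = 1.1864 − 0.12·2.1751 ≈ 0.9254.

c_gold ≈ 0.925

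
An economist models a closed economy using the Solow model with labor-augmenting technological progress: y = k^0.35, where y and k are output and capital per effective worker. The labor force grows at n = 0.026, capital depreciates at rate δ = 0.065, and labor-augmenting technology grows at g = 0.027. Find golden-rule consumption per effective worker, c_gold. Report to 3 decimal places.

c_gold ≈ 1.167

The effective depreciation rate is n + g + δ = 0.026 + 0.027 + 0.065 = 0.118.
At the golden rule the marginal product of capital equals n+g+δ: 0.35·k^(0.35−1) = 0.118. Solving, k_gold = (0.35/0.118)^(1/0.65) ≈ 5.3265.
y_gold = 5.3265^0.35 ≈ 1.7958.
c_gold = y_gold − (n+g+δ)·k_gold = 1.7958 − 0.118·5.3265 ≈ 1.1673.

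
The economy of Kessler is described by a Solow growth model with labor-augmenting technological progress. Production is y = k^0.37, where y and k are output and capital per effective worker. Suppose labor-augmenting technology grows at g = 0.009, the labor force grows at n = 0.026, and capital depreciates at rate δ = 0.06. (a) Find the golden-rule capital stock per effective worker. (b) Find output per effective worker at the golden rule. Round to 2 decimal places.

Break-even investment rate: n + g + δ = 0.026 + 0.009 + 0.06 = 0.095.
Maximizing c = f(k) − (n+g+δ)·k gives f'(k) = n+g+δ, i.e. 0.37·k^(0.37−1) = 0.095, so k_gold = (0.37/0.095)^(1/0.63) ≈ 8.6550.
y_gold = 8.6550^0.37 ≈ 2.2222.

(a) k_gold ≈ 8.65; (b) y_gold ≈ 2.22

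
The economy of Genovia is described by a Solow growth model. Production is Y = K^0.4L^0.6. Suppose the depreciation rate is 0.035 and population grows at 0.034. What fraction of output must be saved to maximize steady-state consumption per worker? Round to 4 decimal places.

Capital per worker breaks even when investment replaces (n + δ)·k; here n + δ = 0.069.
At the golden rule MPK = n+δ, and in any Cobb-Douglas steady state s = (n+δ)·k/y = MPK·k/y = capital's share 0.4.

s_gold = 0.4000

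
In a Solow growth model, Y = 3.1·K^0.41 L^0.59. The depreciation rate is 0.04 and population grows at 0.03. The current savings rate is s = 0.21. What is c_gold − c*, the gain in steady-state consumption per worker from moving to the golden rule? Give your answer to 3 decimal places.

Δc ≈ 2.179

Break-even investment rate: n + δ = 0.03 + 0.04 = 0.07.
Current steady state (s = 0.21): k* = (0.21·3.1/0.07)^(1/0.59) ≈ 43.8023, y* = 3.1·43.8023^0.41 ≈ 14.6008, c* = (1−0.21)·14.6008 ≈ 11.5346.
Setting f'(k) = n+δ gives 0.41·3.1·k^(0.41−1) = 0.07, hence k_gold = (0.41·3.1/0.07)^(1/0.59) ≈ 136.1378.
y_gold = 3.1·136.1378^0.41 ≈ 23.2430, c_gold = y_gold − 0.07·k_gold ≈ 13.7134.
Gain: Δc = 13.7134 − 11.5346 ≈ 2.1788.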